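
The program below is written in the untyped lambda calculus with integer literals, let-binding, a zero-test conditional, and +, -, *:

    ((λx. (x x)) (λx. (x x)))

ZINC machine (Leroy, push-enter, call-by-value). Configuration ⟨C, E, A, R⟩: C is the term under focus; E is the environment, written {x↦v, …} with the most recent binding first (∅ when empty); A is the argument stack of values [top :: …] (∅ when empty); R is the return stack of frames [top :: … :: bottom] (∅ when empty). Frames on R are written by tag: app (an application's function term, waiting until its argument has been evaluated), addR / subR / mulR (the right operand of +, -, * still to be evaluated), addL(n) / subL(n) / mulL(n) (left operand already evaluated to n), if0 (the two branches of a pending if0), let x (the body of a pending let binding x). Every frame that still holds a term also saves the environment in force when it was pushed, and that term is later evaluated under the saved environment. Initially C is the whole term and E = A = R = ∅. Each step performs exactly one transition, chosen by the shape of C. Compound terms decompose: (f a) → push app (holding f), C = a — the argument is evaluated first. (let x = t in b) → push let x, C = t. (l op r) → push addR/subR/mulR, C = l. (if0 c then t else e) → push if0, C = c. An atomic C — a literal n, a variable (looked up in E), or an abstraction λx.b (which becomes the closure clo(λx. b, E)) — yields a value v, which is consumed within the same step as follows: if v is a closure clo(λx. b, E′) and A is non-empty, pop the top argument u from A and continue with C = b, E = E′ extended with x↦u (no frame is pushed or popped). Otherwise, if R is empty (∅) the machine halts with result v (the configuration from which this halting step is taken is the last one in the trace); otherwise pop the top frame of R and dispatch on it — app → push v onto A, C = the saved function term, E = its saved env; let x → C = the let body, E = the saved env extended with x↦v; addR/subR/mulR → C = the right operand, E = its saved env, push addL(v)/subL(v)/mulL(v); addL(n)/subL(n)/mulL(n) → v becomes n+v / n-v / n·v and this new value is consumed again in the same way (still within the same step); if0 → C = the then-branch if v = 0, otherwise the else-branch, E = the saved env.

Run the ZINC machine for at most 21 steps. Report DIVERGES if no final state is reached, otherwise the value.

Answer: DIVERGES (no final state within 21 steps)

Derivation:
[0] <C=((λx. (x x)) (λx. (x x))), E=∅, A=∅, R=∅>
[1] <C=(λx. (x x)), E=∅, A=∅, R=[app]>
[2] <C=(λx. (x x)), E=∅, A=[clo(λx. (x x), ∅)], R=∅>
[3] <C=(x x), E={x↦clo(λx. (x x), ∅)}, A=∅, R=∅>
[4] <C=x, E={x↦clo(λx. (x x), ∅)}, A=∅, R=[app]>
[5] <C=x, E={x↦clo(λx. (x x), ∅)}, A=[clo(λx. (x x), ∅)], R=∅>
… configuration repeats with period 3 (steps 3–5 recur indefinitely) …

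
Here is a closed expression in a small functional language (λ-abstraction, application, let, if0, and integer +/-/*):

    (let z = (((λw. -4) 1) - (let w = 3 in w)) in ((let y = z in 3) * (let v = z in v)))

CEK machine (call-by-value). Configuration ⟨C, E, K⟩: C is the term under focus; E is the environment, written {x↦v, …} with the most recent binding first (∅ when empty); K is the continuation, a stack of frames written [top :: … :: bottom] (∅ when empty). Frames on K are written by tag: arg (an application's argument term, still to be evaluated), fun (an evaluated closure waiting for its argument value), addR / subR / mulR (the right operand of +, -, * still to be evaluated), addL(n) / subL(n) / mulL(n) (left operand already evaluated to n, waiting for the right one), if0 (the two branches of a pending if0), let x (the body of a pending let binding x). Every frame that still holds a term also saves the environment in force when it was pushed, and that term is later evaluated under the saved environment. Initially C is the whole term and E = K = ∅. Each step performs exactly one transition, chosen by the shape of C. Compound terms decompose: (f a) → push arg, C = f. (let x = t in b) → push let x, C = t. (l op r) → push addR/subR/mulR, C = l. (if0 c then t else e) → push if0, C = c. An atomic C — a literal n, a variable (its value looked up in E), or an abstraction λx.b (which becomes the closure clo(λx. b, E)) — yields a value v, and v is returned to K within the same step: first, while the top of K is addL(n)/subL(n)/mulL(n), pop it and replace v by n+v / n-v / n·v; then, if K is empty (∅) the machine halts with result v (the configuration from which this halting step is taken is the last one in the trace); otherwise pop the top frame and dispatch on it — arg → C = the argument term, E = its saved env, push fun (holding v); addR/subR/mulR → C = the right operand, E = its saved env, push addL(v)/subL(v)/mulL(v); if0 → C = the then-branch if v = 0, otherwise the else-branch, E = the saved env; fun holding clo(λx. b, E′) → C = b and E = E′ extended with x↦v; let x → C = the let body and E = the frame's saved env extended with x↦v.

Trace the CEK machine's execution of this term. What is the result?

Answer: -21

Machine steps:
t=0: <C=(let z = (((λw. -4) 1) - (let w = 3 in w)) in ((let y = z in 3) * (let v = z in v))), E=∅, K=∅>
t=1: <C=(((λw. -4) 1) - (let w = 3 in w)), E=∅, K=[let z]>
t=2: <C=((λw. -4) 1), E=∅, K=[subR :: let z]>
t=3: <C=(λw. -4), E=∅, K=[arg :: subR :: let z]>
t=4: <C=1, E=∅, K=[fun :: subR :: let z]>
t=5: <C=-4, E={w↦1}, K=[subR :: let z]>
t=6: <C=(let w = 3 in w), E=∅, K=[subL(-4) :: let z]>
t=7: <C=3, E=∅, K=[let w :: subL(-4) :: let z]>
t=8: <C=w, E={w↦3}, K=[subL(-4) :: let z]>
t=9: <C=((let y = z in 3) * (let v = z in v)), E={z↦-7}, K=∅>
t=10: <C=(let y = z in 3), E={z↦-7}, K=[mulR]>
t=11: <C=z, E={z↦-7}, K=[let y :: mulR]>
t=12: <C=3, E={y↦-7, z↦-7}, K=[mulR]>
t=13: <C=(let v = z in v), E={z↦-7}, K=[mulL(3)]>
t=14: <C=z, E={z↦-7}, K=[let v :: mulL(3)]>
t=15: <C=v, E={v↦-7, z↦-7}, K=[mulL(3)]>
→ final value -21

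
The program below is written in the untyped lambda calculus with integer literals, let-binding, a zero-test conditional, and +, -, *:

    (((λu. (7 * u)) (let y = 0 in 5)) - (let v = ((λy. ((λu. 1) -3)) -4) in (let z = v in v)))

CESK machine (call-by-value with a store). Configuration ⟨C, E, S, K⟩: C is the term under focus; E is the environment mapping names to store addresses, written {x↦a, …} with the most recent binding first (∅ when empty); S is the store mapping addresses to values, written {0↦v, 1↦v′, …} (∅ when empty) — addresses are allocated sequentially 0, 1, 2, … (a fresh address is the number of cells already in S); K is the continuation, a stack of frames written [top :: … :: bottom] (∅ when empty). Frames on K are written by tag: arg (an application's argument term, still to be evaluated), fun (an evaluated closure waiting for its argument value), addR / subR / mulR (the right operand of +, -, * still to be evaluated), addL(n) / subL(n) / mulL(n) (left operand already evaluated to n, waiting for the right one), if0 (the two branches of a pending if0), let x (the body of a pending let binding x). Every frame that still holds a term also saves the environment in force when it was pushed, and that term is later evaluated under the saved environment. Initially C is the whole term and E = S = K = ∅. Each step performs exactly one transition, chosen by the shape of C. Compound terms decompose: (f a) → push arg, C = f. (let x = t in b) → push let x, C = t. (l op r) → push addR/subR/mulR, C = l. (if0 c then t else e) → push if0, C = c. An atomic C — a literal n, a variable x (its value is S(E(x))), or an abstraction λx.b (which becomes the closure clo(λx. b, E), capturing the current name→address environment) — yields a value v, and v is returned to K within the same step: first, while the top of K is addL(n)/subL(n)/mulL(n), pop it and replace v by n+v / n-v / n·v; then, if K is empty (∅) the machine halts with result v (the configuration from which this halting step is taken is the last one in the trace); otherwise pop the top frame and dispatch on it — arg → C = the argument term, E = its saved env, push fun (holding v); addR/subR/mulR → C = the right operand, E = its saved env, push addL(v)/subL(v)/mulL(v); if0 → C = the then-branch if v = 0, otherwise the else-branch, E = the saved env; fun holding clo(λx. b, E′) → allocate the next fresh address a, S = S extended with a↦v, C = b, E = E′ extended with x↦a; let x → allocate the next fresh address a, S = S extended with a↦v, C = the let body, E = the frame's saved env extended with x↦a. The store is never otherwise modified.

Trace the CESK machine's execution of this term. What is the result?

Answer: 34

Machine steps:
step 0: <C=(((λu. (7 * u)) (let y = 0 in 5)) - (let v = ((λy. ((λu. 1) -3)) -4) in (let z = v in v))), E=∅, S=∅, K=∅>
step 1: <C=((λu. (7 * u)) (let y = 0 in 5)), E=∅, S=∅, K=[subR]>
step 2: <C=(λu. (7 * u)), E=∅, S=∅, K=[arg :: subR]>
step 3: <C=(let y = 0 in 5), E=∅, S=∅, K=[fun :: subR]>
step 4: <C=0, E=∅, S=∅, K=[let y :: fun :: subR]>
step 5: <C=5, E={y↦0}, S={0↦0}, K=[fun :: subR]>
step 6: <C=(7 * u), E={u↦1}, S={0↦0, 1↦5}, K=[subR]>
step 7: <C=7, E={u↦1}, S={0↦0, 1↦5}, K=[mulR :: subR]>
step 8: <C=u, E={u↦1}, S={0↦0, 1↦5}, K=[mulL(7) :: subR]>
step 9: <C=(let v = ((λy. ((λu. 1) -3)) -4) in (let z = v in v)), E=∅, S={0↦0, 1↦5}, K=[subL(35)]>
step 10: <C=((λy. ((λu. 1) -3)) -4), E=∅, S={0↦0, 1↦5}, K=[let v :: subL(35)]>
step 11: <C=(λy. ((λu. 1) -3)), E=∅, S={0↦0, 1↦5}, K=[arg :: let v :: subL(35)]>
step 12: <C=-4, E=∅, S={0↦0, 1↦5}, K=[fun :: let v :: subL(35)]>
step 13: <C=((λu. 1) -3), E={y↦2}, S={0↦0, 1↦5, 2↦-4}, K=[let v :: subL(35)]>
step 14: <C=(λu. 1), E={y↦2}, S={0↦0, 1↦5, 2↦-4}, K=[arg :: let v :: subL(35)]>
step 15: <C=-3, E={y↦2}, S={0↦0, 1↦5, 2↦-4}, K=[fun :: let v :: subL(35)]>
step 16: <C=1, E={u↦3, y↦2}, S={0↦0, 1↦5, 2↦-4, 3↦-3}, K=[let v :: subL(35)]>
step 17: <C=(let z = v in v), E={v↦4}, S={0↦0, 1↦5, 2↦-4, 3↦-3, 4↦1}, K=[subL(35)]>
step 18: <C=v, E={v↦4}, S={0↦0, 1↦5, 2↦-4, 3↦-3, 4↦1}, K=[let z :: subL(35)]>
step 19: <C=v, E={z↦5, v↦4}, S={0↦0, 1↦5, 2↦-4, 3↦-3, 4↦1, 5↦1}, K=[subL(35)]>
→ final value 34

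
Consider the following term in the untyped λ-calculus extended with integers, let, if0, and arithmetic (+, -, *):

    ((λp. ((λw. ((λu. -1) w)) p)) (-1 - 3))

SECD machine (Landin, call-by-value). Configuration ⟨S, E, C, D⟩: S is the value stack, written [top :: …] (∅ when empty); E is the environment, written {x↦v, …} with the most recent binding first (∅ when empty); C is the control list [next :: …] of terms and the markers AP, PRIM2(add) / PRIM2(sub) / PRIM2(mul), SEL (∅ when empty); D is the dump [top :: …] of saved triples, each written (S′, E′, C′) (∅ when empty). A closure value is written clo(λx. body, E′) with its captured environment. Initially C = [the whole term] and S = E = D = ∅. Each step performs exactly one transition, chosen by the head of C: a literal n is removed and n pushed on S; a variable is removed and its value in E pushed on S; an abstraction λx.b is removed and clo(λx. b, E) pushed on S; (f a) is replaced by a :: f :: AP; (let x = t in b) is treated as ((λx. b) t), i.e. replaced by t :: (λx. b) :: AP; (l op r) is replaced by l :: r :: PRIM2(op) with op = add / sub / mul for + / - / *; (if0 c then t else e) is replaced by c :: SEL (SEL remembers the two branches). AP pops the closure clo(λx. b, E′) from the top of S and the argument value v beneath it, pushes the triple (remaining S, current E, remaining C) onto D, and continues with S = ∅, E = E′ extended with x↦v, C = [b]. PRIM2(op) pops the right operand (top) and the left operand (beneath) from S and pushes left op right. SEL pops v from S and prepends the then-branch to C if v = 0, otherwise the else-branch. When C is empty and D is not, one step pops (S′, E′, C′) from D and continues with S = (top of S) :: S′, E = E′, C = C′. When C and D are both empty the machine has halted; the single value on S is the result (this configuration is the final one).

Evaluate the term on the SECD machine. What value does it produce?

step 0: <S=∅, E=∅, C=[((λp. ((λw. ((λu. -1) w)) p)) (-1 - 3))], D=∅>
step 1: <S=∅, E=∅, C=[(-1 - 3) :: (λp. ((λw. ((λu. -1) w)) p)) :: AP], D=∅>
step 2: <S=∅, E=∅, C=[-1 :: 3 :: PRIM2(sub) :: (λp. ((λw. ((λu. -1) w)) p)) :: AP], D=∅>
step 3: <S=[-1], E=∅, C=[3 :: PRIM2(sub) :: (λp. ((λw. ((λu. -1) w)) p)) :: AP], D=∅>
step 4: <S=[3 :: -1], E=∅, C=[PRIM2(sub) :: (λp. ((λw. ((λu. -1) w)) p)) :: AP], D=∅>
step 5: <S=[-4], E=∅, C=[(λp. ((λw. ((λu. -1) w)) p)) :: AP], D=∅>
step 6: <S=[clo(λp. ((λw. ((λu. -1) w)) p), ∅) :: -4], E=∅, C=[AP], D=∅>
step 7: <S=∅, E={p↦-4}, C=[((λw. ((λu. -1) w)) p)], D=[(∅, ∅, ∅)]>
step 8: <S=∅, E={p↦-4}, C=[p :: (λw. ((λu. -1) w)) :: AP], D=[(∅, ∅, ∅)]>
step 9: <S=[-4], E={p↦-4}, C=[(λw. ((λu. -1) w)) :: AP], D=[(∅, ∅, ∅)]>
step 10: <S=[clo(λw. ((λu. -1) w), {p↦-4}) :: -4], E={p↦-4}, C=[AP], D=[(∅, ∅, ∅)]>
step 11: <S=∅, E={w↦-4, p↦-4}, C=[((λu. -1) w)], D=[(∅, {p↦-4}, ∅) :: (∅, ∅, ∅)]>
step 12: <S=∅, E={w↦-4, p↦-4}, C=[w :: (λu. -1) :: AP], D=[(∅, {p↦-4}, ∅) :: (∅, ∅, ∅)]>
step 13: <S=[-4], E={w↦-4, p↦-4}, C=[(λu. -1) :: AP], D=[(∅, {p↦-4}, ∅) :: (∅, ∅, ∅)]>
step 14: <S=[clo(λu. -1, {w↦-4, p↦-4}) :: -4], E={w↦-4, p↦-4}, C=[AP], D=[(∅, {p↦-4}, ∅) :: (∅, ∅, ∅)]>
step 15: <S=∅, E={u↦-4, w↦-4, p↦-4}, C=[-1], D=[(∅, {w↦-4, p↦-4}, ∅) :: (∅, {p↦-4}, ∅) :: (∅, ∅, ∅)]>
step 16: <S=[-1], E={u↦-4, w↦-4, p↦-4}, C=∅, D=[(∅, {w↦-4, p↦-4}, ∅) :: (∅, {p↦-4}, ∅) :: (∅, ∅, ∅)]>
step 17: <S=[-1], E={w↦-4, p↦-4}, C=∅, D=[(∅, {p↦-4}, ∅) :: (∅, ∅, ∅)]>
step 18: <S=[-1], E={p↦-4}, C=∅, D=[(∅, ∅, ∅)]>
step 19: <S=[-1], E=∅, C=∅, D=∅>
→ final value -1

Answer: -1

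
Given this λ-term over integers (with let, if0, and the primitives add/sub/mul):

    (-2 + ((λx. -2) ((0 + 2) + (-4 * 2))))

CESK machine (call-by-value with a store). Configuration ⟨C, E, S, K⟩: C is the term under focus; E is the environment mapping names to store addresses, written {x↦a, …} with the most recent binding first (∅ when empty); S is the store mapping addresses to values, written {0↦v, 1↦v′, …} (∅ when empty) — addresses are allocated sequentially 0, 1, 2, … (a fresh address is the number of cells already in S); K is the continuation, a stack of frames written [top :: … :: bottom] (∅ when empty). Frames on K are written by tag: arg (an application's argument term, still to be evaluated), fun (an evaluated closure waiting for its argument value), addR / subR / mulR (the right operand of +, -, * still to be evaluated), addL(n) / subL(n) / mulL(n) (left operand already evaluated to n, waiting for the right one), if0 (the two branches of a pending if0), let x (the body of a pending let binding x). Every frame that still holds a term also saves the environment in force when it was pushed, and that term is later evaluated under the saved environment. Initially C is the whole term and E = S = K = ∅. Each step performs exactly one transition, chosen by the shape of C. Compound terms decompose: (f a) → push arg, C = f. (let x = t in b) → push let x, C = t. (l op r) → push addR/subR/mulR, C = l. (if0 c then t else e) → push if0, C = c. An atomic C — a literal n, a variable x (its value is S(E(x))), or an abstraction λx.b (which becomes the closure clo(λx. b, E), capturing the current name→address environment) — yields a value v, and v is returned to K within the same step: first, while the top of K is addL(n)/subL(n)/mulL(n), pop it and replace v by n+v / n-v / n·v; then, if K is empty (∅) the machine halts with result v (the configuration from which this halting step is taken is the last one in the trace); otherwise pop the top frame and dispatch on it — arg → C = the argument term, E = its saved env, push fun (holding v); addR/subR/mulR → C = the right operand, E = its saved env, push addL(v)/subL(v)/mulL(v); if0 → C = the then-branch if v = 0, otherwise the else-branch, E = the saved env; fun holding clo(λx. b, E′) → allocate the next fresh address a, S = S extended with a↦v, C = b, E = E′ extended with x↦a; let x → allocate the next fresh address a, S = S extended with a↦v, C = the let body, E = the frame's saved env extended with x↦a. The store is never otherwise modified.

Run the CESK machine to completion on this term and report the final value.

[0] <C=(-2 + ((λx. -2) ((0 + 2) + (-4 * 2)))), E=∅, S=∅, K=∅>
[1] <C=-2, E=∅, S=∅, K=[addR]>
[2] <C=((λx. -2) ((0 + 2) + (-4 * 2))), E=∅, S=∅, K=[addL(-2)]>
[3] <C=(λx. -2), E=∅, S=∅, K=[arg :: addL(-2)]>
[4] <C=((0 + 2) + (-4 * 2)), E=∅, S=∅, K=[fun :: addL(-2)]>
[5] <C=(0 + 2), E=∅, S=∅, K=[addR :: fun :: addL(-2)]>
[6] <C=0, E=∅, S=∅, K=[addR :: addR :: fun :: addL(-2)]>
[7] <C=2, E=∅, S=∅, K=[addL(0) :: addR :: fun :: addL(-2)]>
[8] <C=(-4 * 2), E=∅, S=∅, K=[addL(2) :: fun :: addL(-2)]>
[9] <C=-4, E=∅, S=∅, K=[mulR :: addL(2) :: fun :: addL(-2)]>
[10] <C=2, E=∅, S=∅, K=[mulL(-4) :: addL(2) :: fun :: addL(-2)]>
[11] <C=-2, E={x↦0}, S={0↦-6}, K=[addL(-2)]>
→ final value -4

Answer: -4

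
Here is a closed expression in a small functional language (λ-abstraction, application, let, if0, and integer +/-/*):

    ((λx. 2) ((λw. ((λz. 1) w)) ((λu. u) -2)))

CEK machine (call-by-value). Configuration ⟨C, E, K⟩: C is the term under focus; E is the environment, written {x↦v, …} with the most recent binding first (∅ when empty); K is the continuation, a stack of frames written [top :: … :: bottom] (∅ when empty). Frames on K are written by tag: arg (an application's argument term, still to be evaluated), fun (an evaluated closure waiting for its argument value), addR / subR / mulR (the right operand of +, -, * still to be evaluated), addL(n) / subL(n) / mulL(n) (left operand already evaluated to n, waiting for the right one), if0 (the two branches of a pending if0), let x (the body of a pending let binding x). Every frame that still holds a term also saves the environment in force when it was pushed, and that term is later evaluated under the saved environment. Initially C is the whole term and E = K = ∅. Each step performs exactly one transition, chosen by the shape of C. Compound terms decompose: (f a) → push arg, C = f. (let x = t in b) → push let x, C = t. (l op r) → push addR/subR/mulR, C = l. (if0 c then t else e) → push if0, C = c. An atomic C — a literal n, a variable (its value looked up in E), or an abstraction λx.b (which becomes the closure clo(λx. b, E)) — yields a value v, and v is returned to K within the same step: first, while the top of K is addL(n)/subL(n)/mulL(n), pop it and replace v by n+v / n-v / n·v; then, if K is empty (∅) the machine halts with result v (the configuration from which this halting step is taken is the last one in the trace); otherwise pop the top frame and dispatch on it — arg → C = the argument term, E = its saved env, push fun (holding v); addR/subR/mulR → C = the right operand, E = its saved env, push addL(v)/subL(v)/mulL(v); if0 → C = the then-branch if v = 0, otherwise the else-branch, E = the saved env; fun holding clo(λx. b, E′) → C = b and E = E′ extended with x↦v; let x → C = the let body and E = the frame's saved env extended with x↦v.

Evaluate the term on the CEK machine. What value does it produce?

[0] ⟨C=((λx. 2) ((λw. ((λz. 1) w)) ((λu. u) -2))); E=∅; K=∅⟩
[1] ⟨C=(λx. 2); E=∅; K=[arg]⟩
[2] ⟨C=((λw. ((λz. 1) w)) ((λu. u) -2)); E=∅; K=[fun]⟩
[3] ⟨C=(λw. ((λz. 1) w)); E=∅; K=[arg :: fun]⟩
[4] ⟨C=((λu. u) -2); E=∅; K=[fun :: fun]⟩
[5] ⟨C=(λu. u); E=∅; K=[arg :: fun :: fun]⟩
[6] ⟨C=-2; E=∅; K=[fun :: fun :: fun]⟩
[7] ⟨C=u; E={u↦-2}; K=[fun :: fun]⟩
[8] ⟨C=((λz. 1) w); E={w↦-2}; K=[fun]⟩
[9] ⟨C=(λz. 1); E={w↦-2}; K=[arg :: fun]⟩
[10] ⟨C=w; E={w↦-2}; K=[fun :: fun]⟩
[11] ⟨C=1; E={z↦-2, w↦-2}; K=[fun]⟩
[12] ⟨C=2; E={x↦1}; K=∅⟩
→ final value 2

Answer: 2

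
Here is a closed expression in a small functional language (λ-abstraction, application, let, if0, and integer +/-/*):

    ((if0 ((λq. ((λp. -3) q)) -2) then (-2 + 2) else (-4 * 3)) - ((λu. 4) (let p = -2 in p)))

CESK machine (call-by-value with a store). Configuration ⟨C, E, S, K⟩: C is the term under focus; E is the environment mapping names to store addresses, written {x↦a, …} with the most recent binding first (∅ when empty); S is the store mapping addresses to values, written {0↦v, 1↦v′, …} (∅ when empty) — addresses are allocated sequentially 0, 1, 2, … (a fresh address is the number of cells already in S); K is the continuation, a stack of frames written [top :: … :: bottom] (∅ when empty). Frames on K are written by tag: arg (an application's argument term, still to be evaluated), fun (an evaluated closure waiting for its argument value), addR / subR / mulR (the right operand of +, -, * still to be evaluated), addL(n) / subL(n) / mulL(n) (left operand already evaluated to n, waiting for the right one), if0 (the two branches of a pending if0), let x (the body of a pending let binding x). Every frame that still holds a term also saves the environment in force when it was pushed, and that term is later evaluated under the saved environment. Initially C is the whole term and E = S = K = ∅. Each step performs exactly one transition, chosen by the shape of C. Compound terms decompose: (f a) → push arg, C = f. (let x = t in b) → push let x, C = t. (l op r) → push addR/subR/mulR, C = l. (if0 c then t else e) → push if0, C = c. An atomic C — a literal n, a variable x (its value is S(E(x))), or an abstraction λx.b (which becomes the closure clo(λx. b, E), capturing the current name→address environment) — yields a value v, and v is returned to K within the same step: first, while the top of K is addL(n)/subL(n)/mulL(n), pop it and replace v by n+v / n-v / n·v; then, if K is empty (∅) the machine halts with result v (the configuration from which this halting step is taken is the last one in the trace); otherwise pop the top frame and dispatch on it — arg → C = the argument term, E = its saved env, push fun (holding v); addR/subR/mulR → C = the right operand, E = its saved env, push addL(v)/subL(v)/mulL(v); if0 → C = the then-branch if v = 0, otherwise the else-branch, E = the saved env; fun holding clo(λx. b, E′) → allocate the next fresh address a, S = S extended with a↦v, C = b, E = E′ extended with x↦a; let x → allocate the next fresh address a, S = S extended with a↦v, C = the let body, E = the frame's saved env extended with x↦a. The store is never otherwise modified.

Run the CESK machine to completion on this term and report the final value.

Answer: -16

Execution trace:
[0] <C=((if0 ((λq. ((λp. -3) q)) -2) then (-2 + 2) else (-4 * 3)) - ((λu. 4) (let p = -2 in p))), E=∅, S=∅, K=∅>
[1] <C=(if0 ((λq. ((λp. -3) q)) -2) then (-2 + 2) else (-4 * 3)), E=∅, S=∅, K=[subR]>
[2] <C=((λq. ((λp. -3) q)) -2), E=∅, S=∅, K=[if0 :: subR]>
[3] <C=(λq. ((λp. -3) q)), E=∅, S=∅, K=[arg :: if0 :: subR]>
[4] <C=-2, E=∅, S=∅, K=[fun :: if0 :: subR]>
[5] <C=((λp. -3) q), E={q↦0}, S={0↦-2}, K=[if0 :: subR]>
[6] <C=(λp. -3), E={q↦0}, S={0↦-2}, K=[arg :: if0 :: subR]>
[7] <C=q, E={q↦0}, S={0↦-2}, K=[fun :: if0 :: subR]>
[8] <C=-3, E={p↦1, q↦0}, S={0↦-2, 1↦-2}, K=[if0 :: subR]>
[9] <C=(-4 * 3), E=∅, S={0↦-2, 1↦-2}, K=[subR]>
[10] <C=-4, E=∅, S={0↦-2, 1↦-2}, K=[mulR :: subR]>
[11] <C=3, E=∅, S={0↦-2, 1↦-2}, K=[mulL(-4) :: subR]>
[12] <C=((λu. 4) (let p = -2 in p)), E=∅, S={0↦-2, 1↦-2}, K=[subL(-12)]>
[13] <C=(λu. 4), E=∅, S={0↦-2, 1↦-2}, K=[arg :: subL(-12)]>
[14] <C=(let p = -2 in p), E=∅, S={0↦-2, 1↦-2}, K=[fun :: subL(-12)]>
[15] <C=-2, E=∅, S={0↦-2, 1↦-2}, K=[let p :: fun :: subL(-12)]>
[16] <C=p, E={p↦2}, S={0↦-2, 1↦-2, 2↦-2}, K=[fun :: subL(-12)]>
[17] <C=4, E={u↦3}, S={0↦-2, 1↦-2, 2↦-2, 3↦-2}, K=[subL(-12)]>
→ final value -16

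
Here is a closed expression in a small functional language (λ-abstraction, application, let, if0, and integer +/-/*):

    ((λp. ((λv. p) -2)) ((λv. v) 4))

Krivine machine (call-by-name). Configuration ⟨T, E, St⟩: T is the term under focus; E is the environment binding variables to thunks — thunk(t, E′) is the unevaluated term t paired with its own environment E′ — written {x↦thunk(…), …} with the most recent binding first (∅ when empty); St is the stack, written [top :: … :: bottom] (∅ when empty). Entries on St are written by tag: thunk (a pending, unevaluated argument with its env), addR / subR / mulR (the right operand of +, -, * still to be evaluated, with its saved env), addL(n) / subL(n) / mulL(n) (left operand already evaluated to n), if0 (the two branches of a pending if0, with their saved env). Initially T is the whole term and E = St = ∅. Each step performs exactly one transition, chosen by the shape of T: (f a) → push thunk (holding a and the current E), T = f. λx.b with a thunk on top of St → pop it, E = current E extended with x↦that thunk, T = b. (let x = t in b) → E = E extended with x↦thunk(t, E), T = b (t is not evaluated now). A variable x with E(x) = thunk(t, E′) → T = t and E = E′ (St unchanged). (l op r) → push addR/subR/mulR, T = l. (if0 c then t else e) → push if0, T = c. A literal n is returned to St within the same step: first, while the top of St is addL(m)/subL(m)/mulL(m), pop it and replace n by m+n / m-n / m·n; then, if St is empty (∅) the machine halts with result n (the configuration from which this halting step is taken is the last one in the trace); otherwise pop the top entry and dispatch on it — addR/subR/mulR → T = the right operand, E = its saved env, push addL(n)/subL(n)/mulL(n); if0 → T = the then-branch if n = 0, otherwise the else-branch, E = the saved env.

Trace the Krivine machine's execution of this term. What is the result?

Answer: 4

Execution trace:
step 0: [T=((λp. ((λv. p) -2)) ((λv. v) 4)) | E=∅ | St=∅]
step 1: [T=(λp. ((λv. p) -2)) | E=∅ | St=[thunk]]
step 2: [T=((λv. p) -2) | E={p↦thunk(((λv. v) 4), ∅)} | St=∅]
step 3: [T=(λv. p) | E={p↦thunk(((λv. v) 4), ∅)} | St=[thunk]]
step 4: [T=p | E={v↦thunk(-2, {p↦thunk(((λv. v) 4), ∅)}), p↦thunk(((λv. v) 4), ∅)} | St=∅]
step 5: [T=((λv. v) 4) | E=∅ | St=∅]
step 6: [T=(λv. v) | E=∅ | St=[thunk]]
step 7: [T=v | E={v↦thunk(4, ∅)} | St=∅]
step 8: [T=4 | E=∅ | St=∅]
→ final value 4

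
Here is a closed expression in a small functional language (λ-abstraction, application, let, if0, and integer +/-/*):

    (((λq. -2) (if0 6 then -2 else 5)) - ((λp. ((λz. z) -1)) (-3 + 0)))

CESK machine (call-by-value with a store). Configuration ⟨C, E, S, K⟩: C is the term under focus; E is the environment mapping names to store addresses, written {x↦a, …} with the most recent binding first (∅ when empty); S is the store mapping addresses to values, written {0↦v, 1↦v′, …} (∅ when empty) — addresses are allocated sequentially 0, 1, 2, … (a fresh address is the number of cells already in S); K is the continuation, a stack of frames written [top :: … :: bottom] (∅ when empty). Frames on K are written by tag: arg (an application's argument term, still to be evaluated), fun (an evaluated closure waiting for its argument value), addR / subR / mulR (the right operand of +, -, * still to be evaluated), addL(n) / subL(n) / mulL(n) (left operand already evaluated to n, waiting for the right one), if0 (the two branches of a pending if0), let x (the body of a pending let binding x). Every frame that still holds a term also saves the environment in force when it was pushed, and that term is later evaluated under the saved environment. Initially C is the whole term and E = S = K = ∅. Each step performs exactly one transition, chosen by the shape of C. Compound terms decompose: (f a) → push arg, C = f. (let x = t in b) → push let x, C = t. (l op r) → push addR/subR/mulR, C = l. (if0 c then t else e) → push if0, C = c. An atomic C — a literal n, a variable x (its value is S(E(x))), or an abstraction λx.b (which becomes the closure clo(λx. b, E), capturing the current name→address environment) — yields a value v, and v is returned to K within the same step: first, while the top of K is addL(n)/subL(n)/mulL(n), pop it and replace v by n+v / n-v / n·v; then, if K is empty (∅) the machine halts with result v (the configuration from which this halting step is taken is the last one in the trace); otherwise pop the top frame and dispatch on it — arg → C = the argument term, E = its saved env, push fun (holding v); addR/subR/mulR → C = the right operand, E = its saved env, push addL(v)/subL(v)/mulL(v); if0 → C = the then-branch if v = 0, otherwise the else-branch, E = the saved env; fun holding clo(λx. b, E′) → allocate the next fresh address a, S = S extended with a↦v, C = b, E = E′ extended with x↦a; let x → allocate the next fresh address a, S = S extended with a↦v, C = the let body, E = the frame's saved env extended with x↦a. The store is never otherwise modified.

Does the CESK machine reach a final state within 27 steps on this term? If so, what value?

step 0: [C=(((λq. -2) (if0 6 then -2 else 5)) - ((λp. ((λz. z) -1)) (-3 + 0))) | E=∅ | S=∅ | K=∅]
step 1: [C=((λq. -2) (if0 6 then -2 else 5)) | E=∅ | S=∅ | K=[subR]]
step 2: [C=(λq. -2) | E=∅ | S=∅ | K=[arg :: subR]]
step 3: [C=(if0 6 then -2 else 5) | E=∅ | S=∅ | K=[fun :: subR]]
step 4: [C=6 | E=∅ | S=∅ | K=[if0 :: fun :: subR]]
step 5: [C=5 | E=∅ | S=∅ | K=[fun :: subR]]
step 6: [C=-2 | E={q↦0} | S={0↦5} | K=[subR]]
step 7: [C=((λp. ((λz. z) -1)) (-3 + 0)) | E=∅ | S={0↦5} | K=[subL(-2)]]
step 8: [C=(λp. ((λz. z) -1)) | E=∅ | S={0↦5} | K=[arg :: subL(-2)]]
step 9: [C=(-3 + 0) | E=∅ | S={0↦5} | K=[fun :: subL(-2)]]
step 10: [C=-3 | E=∅ | S={0↦5} | K=[addR :: fun :: subL(-2)]]
step 11: [C=0 | E=∅ | S={0↦5} | K=[addL(-3) :: fun :: subL(-2)]]
step 12: [C=((λz. z) -1) | E={p↦1} | S={0↦5, 1↦-3} | K=[subL(-2)]]
step 13: [C=(λz. z) | E={p↦1} | S={0↦5, 1↦-3} | K=[arg :: subL(-2)]]
step 14: [C=-1 | E={p↦1} | S={0↦5, 1↦-3} | K=[fun :: subL(-2)]]
step 15: [C=z | E={z↦2, p↦1} | S={0↦5, 1↦-3, 2↦-1} | K=[subL(-2)]]
→ final value -1

Answer: -1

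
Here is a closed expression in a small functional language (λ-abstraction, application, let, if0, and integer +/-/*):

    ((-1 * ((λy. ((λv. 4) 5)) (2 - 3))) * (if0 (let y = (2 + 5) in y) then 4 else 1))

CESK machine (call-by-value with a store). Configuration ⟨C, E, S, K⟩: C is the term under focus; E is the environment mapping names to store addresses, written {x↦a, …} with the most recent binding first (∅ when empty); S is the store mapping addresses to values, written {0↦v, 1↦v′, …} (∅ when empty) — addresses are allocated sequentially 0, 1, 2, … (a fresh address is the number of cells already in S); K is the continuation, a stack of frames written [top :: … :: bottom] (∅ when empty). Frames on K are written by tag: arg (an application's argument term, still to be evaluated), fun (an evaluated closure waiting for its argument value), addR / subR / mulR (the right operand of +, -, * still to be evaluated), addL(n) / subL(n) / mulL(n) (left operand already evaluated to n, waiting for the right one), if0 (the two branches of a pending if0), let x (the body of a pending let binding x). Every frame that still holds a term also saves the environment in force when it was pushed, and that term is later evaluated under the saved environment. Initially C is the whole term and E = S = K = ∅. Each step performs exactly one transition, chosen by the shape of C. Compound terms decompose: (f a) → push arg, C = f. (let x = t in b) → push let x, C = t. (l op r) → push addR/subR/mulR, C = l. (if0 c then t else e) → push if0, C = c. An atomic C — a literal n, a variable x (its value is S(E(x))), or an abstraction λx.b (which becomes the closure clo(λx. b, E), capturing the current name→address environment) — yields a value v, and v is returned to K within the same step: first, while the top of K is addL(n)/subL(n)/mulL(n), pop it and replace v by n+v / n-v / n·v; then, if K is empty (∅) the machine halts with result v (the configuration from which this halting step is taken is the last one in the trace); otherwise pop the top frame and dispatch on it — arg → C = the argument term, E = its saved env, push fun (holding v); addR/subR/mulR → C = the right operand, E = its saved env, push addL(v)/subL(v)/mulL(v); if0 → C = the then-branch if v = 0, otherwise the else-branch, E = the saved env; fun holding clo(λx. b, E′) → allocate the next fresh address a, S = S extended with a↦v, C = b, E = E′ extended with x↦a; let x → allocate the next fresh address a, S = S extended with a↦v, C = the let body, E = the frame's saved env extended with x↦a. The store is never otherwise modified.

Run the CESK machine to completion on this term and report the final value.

t=0: ⟨C=((-1 * ((λy. ((λv. 4) 5)) (2 - 3))) * (if0 (let y = (2 + 5) in y) then 4 else 1)); E=∅; S=∅; K=∅⟩
t=1: ⟨C=(-1 * ((λy. ((λv. 4) 5)) (2 - 3))); E=∅; S=∅; K=[mulR]⟩
t=2: ⟨C=-1; E=∅; S=∅; K=[mulR :: mulR]⟩
t=3: ⟨C=((λy. ((λv. 4) 5)) (2 - 3)); E=∅; S=∅; K=[mulL(-1) :: mulR]⟩
t=4: ⟨C=(λy. ((λv. 4) 5)); E=∅; S=∅; K=[arg :: mulL(-1) :: mulR]⟩
t=5: ⟨C=(2 - 3); E=∅; S=∅; K=[fun :: mulL(-1) :: mulR]⟩
t=6: ⟨C=2; E=∅; S=∅; K=[subR :: fun :: mulL(-1) :: mulR]⟩
t=7: ⟨C=3; E=∅; S=∅; K=[subL(2) :: fun :: mulL(-1) :: mulR]⟩
t=8: ⟨C=((λv. 4) 5); E={y↦0}; S={0↦-1}; K=[mulL(-1) :: mulR]⟩
t=9: ⟨C=(λv. 4); E={y↦0}; S={0↦-1}; K=[arg :: mulL(-1) :: mulR]⟩
t=10: ⟨C=5; E={y↦0}; S={0↦-1}; K=[fun :: mulL(-1) :: mulR]⟩
t=11: ⟨C=4; E={v↦1, y↦0}; S={0↦-1, 1↦5}; K=[mulL(-1) :: mulR]⟩
t=12: ⟨C=(if0 (let y = (2 + 5) in y) then 4 else 1); E=∅; S={0↦-1, 1↦5}; K=[mulL(-4)]⟩
t=13: ⟨C=(let y = (2 + 5) in y); E=∅; S={0↦-1, 1↦5}; K=[if0 :: mulL(-4)]⟩
t=14: ⟨C=(2 + 5); E=∅; S={0↦-1, 1↦5}; K=[let y :: if0 :: mulL(-4)]⟩
t=15: ⟨C=2; E=∅; S={0↦-1, 1↦5}; K=[addR :: let y :: if0 :: mulL(-4)]⟩
t=16: ⟨C=5; E=∅; S={0↦-1, 1↦5}; K=[addL(2) :: let y :: if0 :: mulL(-4)]⟩
t=17: ⟨C=y; E={y↦2}; S={0↦-1, 1↦5, 2↦7}; K=[if0 :: mulL(-4)]⟩
t=18: ⟨C=1; E=∅; S={0↦-1, 1↦5, 2↦7}; K=[mulL(-4)]⟩
→ final value -4

Answer: -4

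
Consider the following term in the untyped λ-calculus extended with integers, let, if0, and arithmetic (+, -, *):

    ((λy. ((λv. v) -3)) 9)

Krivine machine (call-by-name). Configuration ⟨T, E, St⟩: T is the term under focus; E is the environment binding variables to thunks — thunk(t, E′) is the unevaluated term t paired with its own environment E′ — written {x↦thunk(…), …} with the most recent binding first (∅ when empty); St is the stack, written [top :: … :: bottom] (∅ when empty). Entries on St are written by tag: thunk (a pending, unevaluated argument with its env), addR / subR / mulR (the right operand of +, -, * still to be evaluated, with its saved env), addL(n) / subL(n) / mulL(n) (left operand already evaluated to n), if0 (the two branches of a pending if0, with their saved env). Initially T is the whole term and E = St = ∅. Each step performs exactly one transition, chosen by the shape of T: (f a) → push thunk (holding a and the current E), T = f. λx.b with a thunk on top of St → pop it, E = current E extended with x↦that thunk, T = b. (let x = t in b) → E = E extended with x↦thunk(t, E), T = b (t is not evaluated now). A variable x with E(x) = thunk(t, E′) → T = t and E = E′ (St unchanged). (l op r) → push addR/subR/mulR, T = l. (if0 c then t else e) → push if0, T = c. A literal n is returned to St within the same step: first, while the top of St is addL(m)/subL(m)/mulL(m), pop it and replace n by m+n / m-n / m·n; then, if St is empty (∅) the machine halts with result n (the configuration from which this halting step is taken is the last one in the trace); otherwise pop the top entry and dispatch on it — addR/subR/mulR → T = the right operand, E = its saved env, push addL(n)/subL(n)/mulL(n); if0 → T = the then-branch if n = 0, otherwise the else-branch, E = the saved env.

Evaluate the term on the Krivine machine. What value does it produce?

Answer: -3

Execution trace:
step 0: ⟨T=((λy. ((λv. v) -3)) 9); E=∅; St=∅⟩
step 1: ⟨T=(λy. ((λv. v) -3)); E=∅; St=[thunk]⟩
step 2: ⟨T=((λv. v) -3); E={y↦thunk(9, ∅)}; St=∅⟩
step 3: ⟨T=(λv. v); E={y↦thunk(9, ∅)}; St=[thunk]⟩
step 4: ⟨T=v; E={v↦thunk(-3, {y↦thunk(9, ∅)}), y↦thunk(9, ∅)}; St=∅⟩
step 5: ⟨T=-3; E={y↦thunk(9, ∅)}; St=∅⟩
→ final value -3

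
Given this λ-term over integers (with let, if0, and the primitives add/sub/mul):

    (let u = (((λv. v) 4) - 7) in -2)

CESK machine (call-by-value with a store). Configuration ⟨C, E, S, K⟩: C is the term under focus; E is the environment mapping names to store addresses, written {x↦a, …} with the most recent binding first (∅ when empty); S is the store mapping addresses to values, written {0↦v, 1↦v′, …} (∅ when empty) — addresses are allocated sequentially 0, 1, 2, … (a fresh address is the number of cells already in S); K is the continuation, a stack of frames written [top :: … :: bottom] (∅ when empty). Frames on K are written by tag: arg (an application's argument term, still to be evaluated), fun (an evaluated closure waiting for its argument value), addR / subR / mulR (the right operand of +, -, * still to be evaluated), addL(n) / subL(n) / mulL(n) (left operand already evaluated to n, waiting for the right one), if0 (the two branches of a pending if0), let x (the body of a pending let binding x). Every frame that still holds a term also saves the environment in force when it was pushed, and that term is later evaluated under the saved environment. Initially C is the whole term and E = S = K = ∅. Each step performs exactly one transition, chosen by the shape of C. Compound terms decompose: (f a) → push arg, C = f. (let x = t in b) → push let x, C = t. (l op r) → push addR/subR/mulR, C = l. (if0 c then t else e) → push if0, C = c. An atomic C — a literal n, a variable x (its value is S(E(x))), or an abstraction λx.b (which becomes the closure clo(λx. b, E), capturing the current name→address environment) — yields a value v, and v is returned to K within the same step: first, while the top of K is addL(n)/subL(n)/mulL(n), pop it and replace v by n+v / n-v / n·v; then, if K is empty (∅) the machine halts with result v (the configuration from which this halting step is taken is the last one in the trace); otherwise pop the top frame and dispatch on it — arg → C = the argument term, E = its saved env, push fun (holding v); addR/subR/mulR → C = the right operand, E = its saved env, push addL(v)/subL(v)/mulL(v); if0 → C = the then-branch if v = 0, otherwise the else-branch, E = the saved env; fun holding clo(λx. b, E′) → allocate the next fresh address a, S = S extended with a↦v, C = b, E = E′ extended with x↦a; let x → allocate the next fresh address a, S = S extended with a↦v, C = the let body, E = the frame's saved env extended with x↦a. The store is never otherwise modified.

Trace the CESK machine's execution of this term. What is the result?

0. ⟨C=(let u = (((λv. v) 4) - 7) in -2); E=∅; S=∅; K=∅⟩
1. ⟨C=(((λv. v) 4) - 7); E=∅; S=∅; K=[let u]⟩
2. ⟨C=((λv. v) 4); E=∅; S=∅; K=[subR :: let u]⟩
3. ⟨C=(λv. v); E=∅; S=∅; K=[arg :: subR :: let u]⟩
4. ⟨C=4; E=∅; S=∅; K=[fun :: subR :: let u]⟩
5. ⟨C=v; E={v↦0}; S={0↦4}; K=[subR :: let u]⟩
6. ⟨C=7; E=∅; S={0↦4}; K=[subL(4) :: let u]⟩
7. ⟨C=-2; E={u↦1}; S={0↦4, 1↦-3}; K=∅⟩
→ final value -2

Answer: -2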